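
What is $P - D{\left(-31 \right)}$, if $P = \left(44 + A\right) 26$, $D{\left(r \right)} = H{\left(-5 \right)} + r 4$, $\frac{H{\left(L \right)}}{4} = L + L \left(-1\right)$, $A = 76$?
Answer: $3244$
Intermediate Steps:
$H{\left(L \right)} = 0$ ($H{\left(L \right)} = 4 \left(L + L \left(-1\right)\right) = 4 \left(L - L\right) = 4 \cdot 0 = 0$)
$D{\left(r \right)} = 4 r$ ($D{\left(r \right)} = 0 + r 4 = 0 + 4 r = 4 r$)
$P = 3120$ ($P = \left(44 + 76\right) 26 = 120 \cdot 26 = 3120$)
$P - D{\left(-31 \right)} = 3120 - 4 \left(-31\right) = 3120 - -124 = 3120 + 124 = 3244$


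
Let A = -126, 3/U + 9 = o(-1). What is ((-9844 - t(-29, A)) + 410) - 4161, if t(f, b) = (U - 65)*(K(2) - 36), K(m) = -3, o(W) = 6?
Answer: -16169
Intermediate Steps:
U = -1 (U = 3/(-9 + 6) = 3/(-3) = 3*(-1/3) = -1)
t(f, b) = 2574 (t(f, b) = (-1 - 65)*(-3 - 36) = -66*(-39) = 2574)
((-9844 - t(-29, A)) + 410) - 4161 = ((-9844 - 1*2574) + 410) - 4161 = ((-9844 - 2574) + 410) - 4161 = (-12418 + 410) - 4161 = -12008 - 4161 = -16169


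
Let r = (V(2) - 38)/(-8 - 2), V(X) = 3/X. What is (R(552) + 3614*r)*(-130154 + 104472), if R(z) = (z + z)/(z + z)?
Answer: -1693997561/5 ≈ -3.3880e+8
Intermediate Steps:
R(z) = 1 (R(z) = (2*z)/((2*z)) = (2*z)*(1/(2*z)) = 1)
r = 73/20 (r = (3/2 - 38)/(-8 - 2) = (3*(½) - 38)/(-10) = (3/2 - 38)*(-⅒) = -73/2*(-⅒) = 73/20 ≈ 3.6500)
(R(552) + 3614*r)*(-130154 + 104472) = (1 + 3614*(73/20))*(-130154 + 104472) = (1 + 131911/10)*(-25682) = (131921/10)*(-25682) = -1693997561/5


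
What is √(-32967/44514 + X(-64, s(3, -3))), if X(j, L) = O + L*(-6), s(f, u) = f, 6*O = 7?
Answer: I*√967296639/7419 ≈ 4.1921*I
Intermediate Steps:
O = 7/6 (O = (⅙)*7 = 7/6 ≈ 1.1667)
X(j, L) = 7/6 - 6*L (X(j, L) = 7/6 + L*(-6) = 7/6 - 6*L)
√(-32967/44514 + X(-64, s(3, -3))) = √(-32967/44514 + (7/6 - 6*3)) = √(-32967*1/44514 + (7/6 - 18)) = √(-3663/4946 - 101/6) = √(-130381/7419) = I*√967296639/7419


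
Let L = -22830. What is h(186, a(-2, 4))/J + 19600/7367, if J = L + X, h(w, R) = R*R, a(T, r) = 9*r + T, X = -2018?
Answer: 119626137/45763804 ≈ 2.6140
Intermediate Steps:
a(T, r) = T + 9*r
h(w, R) = R**2
J = -24848 (J = -22830 - 2018 = -24848)
h(186, a(-2, 4))/J + 19600/7367 = (-2 + 9*4)**2/(-24848) + 19600/7367 = (-2 + 36)**2*(-1/24848) + 19600*(1/7367) = 34**2*(-1/24848) + 19600/7367 = 1156*(-1/24848) + 19600/7367 = -289/6212 + 19600/7367 = 119626137/45763804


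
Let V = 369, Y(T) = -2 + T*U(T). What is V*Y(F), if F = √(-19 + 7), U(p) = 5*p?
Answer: -22878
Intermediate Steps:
F = 2*I*√3 (F = √(-12) = 2*I*√3 ≈ 3.4641*I)
Y(T) = -2 + 5*T² (Y(T) = -2 + T*(5*T) = -2 + 5*T²)
V*Y(F) = 369*(-2 + 5*(2*I*√3)²) = 369*(-2 + 5*(-12)) = 369*(-2 - 60) = 369*(-62) = -22878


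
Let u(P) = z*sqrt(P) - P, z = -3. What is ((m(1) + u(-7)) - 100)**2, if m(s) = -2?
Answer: 8962 + 570*I*sqrt(7) ≈ 8962.0 + 1508.1*I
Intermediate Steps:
u(P) = -P - 3*sqrt(P) (u(P) = -3*sqrt(P) - P = -P - 3*sqrt(P))
((m(1) + u(-7)) - 100)**2 = ((-2 + (-1*(-7) - 3*I*sqrt(7))) - 100)**2 = ((-2 + (7 - 3*I*sqrt(7))) - 100)**2 = ((5 - 3*I*sqrt(7)) - 100)**2 = (-95 - 3*I*sqrt(7))**2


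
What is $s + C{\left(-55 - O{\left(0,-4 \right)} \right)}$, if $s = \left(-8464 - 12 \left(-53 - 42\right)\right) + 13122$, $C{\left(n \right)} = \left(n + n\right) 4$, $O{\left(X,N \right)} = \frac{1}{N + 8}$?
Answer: $5356$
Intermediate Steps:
$O{\left(X,N \right)} = \frac{1}{8 + N}$
$C{\left(n \right)} = 8 n$ ($C{\left(n \right)} = 2 n 4 = 8 n$)
$s = 5798$ ($s = \left(-8464 - -1140\right) + 13122 = \left(-8464 + 1140\right) + 13122 = -7324 + 13122 = 5798$)
$s + C{\left(-55 - O{\left(0,-4 \right)} \right)} = 5798 + 8 \left(-55 - \frac{1}{8 - 4}\right) = 5798 + 8 \left(-55 - \frac{1}{4}\right) = 5798 + 8 \left(- \frac{221}{4}\right) = 5798 - 442 = 5356$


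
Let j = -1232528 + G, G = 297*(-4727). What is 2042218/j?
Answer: -2042218/2636447 ≈ -0.77461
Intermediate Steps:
G = -1403919
j = -2636447 (j = -1232528 - 1403919 = -2636447)
2042218/j = 2042218/(-2636447) = 2042218*(-1/2636447) = -2042218/2636447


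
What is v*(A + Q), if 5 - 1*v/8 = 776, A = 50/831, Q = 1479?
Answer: -2527027544/277 ≈ -9.1228e+6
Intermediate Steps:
A = 50/831 (A = 50*(1/831) = 50/831 ≈ 0.060168)
v = -6168 (v = 40 - 8*776 = 40 - 6208 = -6168)
v*(A + Q) = -6168*(50/831 + 1479) = -6168*1229099/831 = -2527027544/277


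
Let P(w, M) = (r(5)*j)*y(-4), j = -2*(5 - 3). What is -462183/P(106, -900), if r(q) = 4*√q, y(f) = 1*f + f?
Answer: -462183*√5/640 ≈ -1614.8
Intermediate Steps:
y(f) = 2*f (y(f) = f + f = 2*f)
j = -4 (j = -2*2 = -4)
P(w, M) = 128*√5 (P(w, M) = ((4*√5)*(-4))*(2*(-4)) = -16*√5*(-8) = 128*√5)
-462183/P(106, -900) = -462183*√5/640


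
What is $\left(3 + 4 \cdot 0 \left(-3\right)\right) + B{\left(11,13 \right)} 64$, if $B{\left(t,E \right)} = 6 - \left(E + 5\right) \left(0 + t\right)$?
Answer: $-12285$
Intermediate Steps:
$B{\left(t,E \right)} = 6 - t \left(5 + E\right)$ ($B{\left(t,E \right)} = 6 - \left(5 + E\right) t = 6 - t \left(5 + E\right)$)
$\left(3 + 4 \cdot 0 \left(-3\right)\right) + B{\left(11,13 \right)} 64 = \left(3 + 4 \cdot 0 \left(-3\right)\right) + \left(6 - 55 - 13 \cdot 11\right) 64 = \left(3 + 4 \cdot 0\right) + \left(6 - 55 - 143\right) 64 = \left(3 + 0\right) - 12288 = 3 - 12288 = -12285$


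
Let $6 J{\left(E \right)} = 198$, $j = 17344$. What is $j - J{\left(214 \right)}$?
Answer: $17311$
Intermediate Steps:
$J{\left(E \right)} = 33$ ($J{\left(E \right)} = \frac{1}{6} \cdot 198 = 33$)
$j - J{\left(214 \right)} = 17344 - 33 = 17311$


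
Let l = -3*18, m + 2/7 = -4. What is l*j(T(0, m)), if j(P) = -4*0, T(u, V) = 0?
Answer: 0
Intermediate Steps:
m = -30/7 (m = -2/7 - 4 = -30/7 ≈ -4.2857)
j(P) = 0
l = -54
l*j(T(0, m)) = -54*0 = 0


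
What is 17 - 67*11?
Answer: -720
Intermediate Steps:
17 - 67*11 = 17 - 737 = -720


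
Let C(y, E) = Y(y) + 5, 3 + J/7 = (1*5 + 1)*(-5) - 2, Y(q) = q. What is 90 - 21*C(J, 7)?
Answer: 5130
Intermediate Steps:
J = -245 (J = -21 + 7*((1*5 + 1)*(-5) - 2) = -21 + 7*((5 + 1)*(-5) - 2) = -21 + 7*(6*(-5) - 2) = -21 + 7*(-30 - 2) = -21 + 7*(-32) = -21 - 224 = -245)
C(y, E) = 5 + y (C(y, E) = y + 5 = 5 + y)
90 - 21*C(J, 7) = 90 - 21*(5 - 245) = 90 - 21*(-240) = 90 + 5040 = 5130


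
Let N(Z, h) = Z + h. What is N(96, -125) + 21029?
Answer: 21000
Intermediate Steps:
N(96, -125) + 21029 = (96 - 125) + 21029 = -29 + 21029 = 21000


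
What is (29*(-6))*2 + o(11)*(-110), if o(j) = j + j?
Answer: -2768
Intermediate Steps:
o(j) = 2*j
(29*(-6))*2 + o(11)*(-110) = (29*(-6))*2 + (2*11)*(-110) = -174*2 + 22*(-110) = -348 - 2420 = -2768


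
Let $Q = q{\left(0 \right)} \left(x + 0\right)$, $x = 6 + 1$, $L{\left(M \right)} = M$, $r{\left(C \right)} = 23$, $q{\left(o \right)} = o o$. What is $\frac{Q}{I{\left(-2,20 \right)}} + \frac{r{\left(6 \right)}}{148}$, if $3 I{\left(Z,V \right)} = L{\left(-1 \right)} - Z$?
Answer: $\frac{23}{148} \approx 0.15541$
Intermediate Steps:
$q{\left(o \right)} = o^{2}$
$x = 7$
$I{\left(Z,V \right)} = - \frac{1}{3} - \frac{Z}{3}$ ($I{\left(Z,V \right)} = \frac{-1 - Z}{3} = - \frac{1}{3} - \frac{Z}{3}$)
$Q = 0$ ($Q = 0^{2} \left(7 + 0\right) = 0 \cdot 7 = 0$)
$\frac{Q}{I{\left(-2,20 \right)}} + \frac{r{\left(6 \right)}}{148} = \frac{0}{- \frac{1}{3} - - \frac{2}{3}} + \frac{23}{148} = \frac{0}{- \frac{1}{3} + \frac{2}{3}} + 23 \cdot \frac{1}{148} = 0 \frac{1}{\frac{1}{3}} + \frac{23}{148} = 0 \cdot 3 + \frac{23}{148} = 0 + \frac{23}{148} = \frac{23}{148}$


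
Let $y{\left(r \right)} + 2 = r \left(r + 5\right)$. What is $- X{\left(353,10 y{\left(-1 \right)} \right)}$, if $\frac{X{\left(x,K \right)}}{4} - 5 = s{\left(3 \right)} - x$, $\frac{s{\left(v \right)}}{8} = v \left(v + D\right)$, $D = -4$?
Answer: $1488$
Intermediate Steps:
$y{\left(r \right)} = -2 + r \left(5 + r\right)$ ($y{\left(r \right)} = -2 + r \left(r + 5\right) = -2 + r \left(5 + r\right)$)
$s{\left(v \right)} = 8 v \left(-4 + v\right)$ ($s{\left(v \right)} = 8 v \left(v - 4\right) = 8 v \left(-4 + v\right)$)
$X{\left(x,K \right)} = -76 - 4 x$ ($X{\left(x,K \right)} = 20 + 4 \left(8 \cdot 3 \left(-4 + 3\right) - x\right) = 20 + 4 \left(8 \cdot 3 \left(-1\right) - x\right) = 20 + 4 \left(-24 - x\right) = 20 - \left(96 + 4 x\right) = -76 - 4 x$)
$- X{\left(353,10 y{\left(-1 \right)} \right)} = - (-76 - 1412) = \left(-1\right) \left(-1488\right) = 1488$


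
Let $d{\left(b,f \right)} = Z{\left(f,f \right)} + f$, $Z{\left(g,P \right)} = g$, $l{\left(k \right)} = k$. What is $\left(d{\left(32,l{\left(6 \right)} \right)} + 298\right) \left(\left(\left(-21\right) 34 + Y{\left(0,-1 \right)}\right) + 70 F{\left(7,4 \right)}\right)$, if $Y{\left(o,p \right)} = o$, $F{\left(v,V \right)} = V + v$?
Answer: $17360$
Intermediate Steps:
$d{\left(b,f \right)} = 2 f$ ($d{\left(b,f \right)} = f + f = 2 f$)
$\left(d{\left(32,l{\left(6 \right)} \right)} + 298\right) \left(\left(\left(-21\right) 34 + Y{\left(0,-1 \right)}\right) + 70 F{\left(7,4 \right)}\right) = \left(2 \cdot 6 + 298\right) \left(\left(\left(-21\right) 34 + 0\right) + 70 \left(4 + 7\right)\right) = \left(12 + 298\right) \left(\left(-714 + 0\right) + 70 \cdot 11\right) = 310 \left(-714 + 770\right) = 310 \cdot 56 = 17360$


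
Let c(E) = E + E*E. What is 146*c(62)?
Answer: 570276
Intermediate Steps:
c(E) = E + E**2
146*c(62) = 146*(62*(1 + 62)) = 146*(62*63) = 146*3906 = 570276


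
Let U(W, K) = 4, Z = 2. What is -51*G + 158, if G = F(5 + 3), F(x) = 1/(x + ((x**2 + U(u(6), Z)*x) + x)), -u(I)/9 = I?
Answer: 17645/112 ≈ 157.54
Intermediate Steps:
u(I) = -9*I
F(x) = 1/(x**2 + 6*x) (F(x) = 1/(x + ((x**2 + 4*x) + x)) = 1/(x + (x**2 + 5*x)) = 1/(x**2 + 6*x))
G = 1/112 (G = 1/((5 + 3)*(6 + (5 + 3))) = 1/(8*(6 + 8)) = (1/8)/14 = (1/8)*(1/14) = 1/112 ≈ 0.0089286)
-51*G + 158 = -51*1/112 + 158 = -51/112 + 158 = 17645/112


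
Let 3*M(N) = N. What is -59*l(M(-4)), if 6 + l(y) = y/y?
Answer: 295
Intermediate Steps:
M(N) = N/3
l(y) = -5 (l(y) = -6 + y/y = -6 + 1 = -5)
-59*l(M(-4)) = -59*(-5) = 295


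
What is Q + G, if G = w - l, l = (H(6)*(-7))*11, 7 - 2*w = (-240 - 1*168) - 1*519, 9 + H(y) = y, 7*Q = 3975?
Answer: 5627/7 ≈ 803.86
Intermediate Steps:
Q = 3975/7 (Q = (⅐)*3975 = 3975/7 ≈ 567.86)
H(y) = -9 + y
w = 467 (w = 7/2 - ((-240 - 1*168) - 1*519)/2 = 7/2 - ((-240 - 168) - 519)/2 = 7/2 - (-408 - 519)/2 = 7/2 - ½*(-927) = 7/2 + 927/2 = 467)
l = 231 (l = ((-9 + 6)*(-7))*11 = -3*(-7)*11 = 21*11 = 231)
G = 236 (G = 467 - 1*231 = 467 - 231 = 236)
Q + G = 3975/7 + 236 = 5627/7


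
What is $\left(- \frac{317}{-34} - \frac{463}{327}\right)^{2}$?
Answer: $\frac{7729398889}{123609924} \approx 62.531$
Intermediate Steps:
$\left(- \frac{317}{-34} - \frac{463}{327}\right)^{2} = \left(\left(-317\right) \left(- \frac{1}{34}\right) - \frac{463}{327}\right)^{2} = \left(\frac{317}{34} - \frac{463}{327}\right)^{2} = \left(\frac{87917}{11118}\right)^{2} = \frac{7729398889}{123609924}$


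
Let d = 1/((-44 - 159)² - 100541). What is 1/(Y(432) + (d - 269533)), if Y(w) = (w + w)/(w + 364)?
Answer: -11807068/3182381643731 ≈ -3.7101e-6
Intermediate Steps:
d = -1/59332 (d = 1/((-203)² - 100541) = 1/(41209 - 100541) = 1/(-59332) = -1/59332 ≈ -1.6854e-5)
Y(w) = 2*w/(364 + w) (Y(w) = (2*w)/(364 + w) = 2*w/(364 + w))
1/(Y(432) + (d - 269533)) = 1/(2*432/(364 + 432) + (-1/59332 - 269533)) = 1/(2*432/796 - 15991931957/59332) = 1/(2*432*(1/796) - 15991931957/59332) = 1/(216/199 - 15991931957/59332) = 1/(-3182381643731/11807068) = -11807068/3182381643731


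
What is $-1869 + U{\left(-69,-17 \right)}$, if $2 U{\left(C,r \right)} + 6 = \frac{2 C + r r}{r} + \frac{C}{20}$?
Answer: $- \frac{1277153}{680} \approx -1878.2$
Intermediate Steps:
$U{\left(C,r \right)} = -3 + \frac{C}{40} + \frac{r^{2} + 2 C}{2 r}$ ($U{\left(C,r \right)} = -3 + \frac{\frac{2 C + r r}{r} + \frac{C}{20}}{2} = -3 + \frac{\frac{2 C + r^{2}}{r} + C \frac{1}{20}}{2} = -3 + \frac{\frac{r^{2} + 2 C}{r} + \frac{C}{20}}{2} = -3 + \frac{\frac{C}{20} + \frac{r^{2} + 2 C}{r}}{2} = -3 + \left(\frac{C}{40} + \frac{r^{2} + 2 C}{2 r}\right) = -3 + \frac{C}{40} + \frac{r^{2} + 2 C}{2 r}$)
$-1869 + U{\left(-69,-17 \right)} = -1869 + \left(-3 + \frac{1}{2} \left(-17\right) + \frac{1}{40} \left(-69\right) - \frac{69}{-17}\right) = -1869 - \frac{6233}{680} = - \frac{1277153}{680}$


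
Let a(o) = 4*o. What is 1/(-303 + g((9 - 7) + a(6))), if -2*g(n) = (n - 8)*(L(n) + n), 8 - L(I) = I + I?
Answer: -1/141 ≈ -0.0070922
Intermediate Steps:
L(I) = 8 - 2*I (L(I) = 8 - (I + I) = 8 - 2*I)
g(n) = -(-8 + n)*(8 - n)/2 (g(n) = -(n - 8)*((8 - 2*n) + n)/2 = -(-8 + n)*(8 - n)/2)
1/(-303 + g((9 - 7) + a(6))) = 1/(-303 + (32 + ((9 - 7) + 4*6)**2/2 - 8*((9 - 7) + 4*6))) = 1/(-303 + (32 + (2 + 24)**2/2 - 8*(2 + 24))) = 1/(-303 + (32 + (1/2)*26**2 - 8*26)) = 1/(-303 + (32 + (1/2)*676 - 208)) = 1/(-303 + (32 + 338 - 208)) = 1/(-303 + 162) = 1/(-141) = -1/141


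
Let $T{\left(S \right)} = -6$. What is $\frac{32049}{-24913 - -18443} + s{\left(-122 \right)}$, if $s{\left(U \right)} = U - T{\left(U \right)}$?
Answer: $- \frac{782569}{6470} \approx -120.95$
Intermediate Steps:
$s{\left(U \right)} = 6 + U$ ($s{\left(U \right)} = U - -6 = U + 6 = 6 + U$)
$\frac{32049}{-24913 - -18443} + s{\left(-122 \right)} = \frac{32049}{-24913 - -18443} + \left(6 - 122\right) = \frac{32049}{-24913 + 18443} - 116 = \frac{32049}{-6470} - 116 = 32049 \left(- \frac{1}{6470}\right) - 116 = - \frac{32049}{6470} - 116 = - \frac{782569}{6470}$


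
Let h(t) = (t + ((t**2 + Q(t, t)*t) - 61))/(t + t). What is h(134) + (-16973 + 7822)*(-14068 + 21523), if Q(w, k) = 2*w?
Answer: -18283094999/268 ≈ -6.8221e+7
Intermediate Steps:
h(t) = (-61 + t + 3*t**2)/(2*t) (h(t) = (t + ((t**2 + (2*t)*t) - 61))/(t + t) = (t + ((t**2 + 2*t**2) - 61))/((2*t)) = (t + (3*t**2 - 61))*(1/(2*t)) = (t + (-61 + 3*t**2))*(1/(2*t)) = (-61 + t + 3*t**2)*(1/(2*t)) = (-61 + t + 3*t**2)/(2*t))
h(134) + (-16973 + 7822)*(-14068 + 21523) = (1/2)*(-61 + 134*(1 + 3*134))/134 + (-16973 + 7822)*(-14068 + 21523) = (1/2)*(1/134)*(-61 + 134*(1 + 402)) - 9151*7455 = (1/2)*(1/134)*(-61 + 134*403) - 68220705 = (1/2)*(1/134)*(-61 + 54002) - 68220705 = (1/2)*(1/134)*53941 - 68220705 = 53941/268 - 68220705 = -18283094999/268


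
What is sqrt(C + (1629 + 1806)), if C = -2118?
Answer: sqrt(1317) ≈ 36.290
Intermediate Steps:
sqrt(C + (1629 + 1806)) = sqrt(-2118 + (1629 + 1806)) = sqrt(-2118 + 3435) = sqrt(1317)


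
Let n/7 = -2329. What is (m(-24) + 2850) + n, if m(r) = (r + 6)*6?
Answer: -13561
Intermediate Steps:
n = -16303 (n = 7*(-2329) = -16303)
m(r) = 36 + 6*r (m(r) = (6 + r)*6 = 36 + 6*r)
(m(-24) + 2850) + n = ((36 + 6*(-24)) + 2850) - 16303 = ((36 - 144) + 2850) - 16303 = (-108 + 2850) - 16303 = 2742 - 16303 = -13561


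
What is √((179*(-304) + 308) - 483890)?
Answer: I*√537998 ≈ 733.48*I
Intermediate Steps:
√((179*(-304) + 308) - 483890) = √((-54416 + 308) - 483890) = √(-54108 - 483890) = √(-537998) = I*√537998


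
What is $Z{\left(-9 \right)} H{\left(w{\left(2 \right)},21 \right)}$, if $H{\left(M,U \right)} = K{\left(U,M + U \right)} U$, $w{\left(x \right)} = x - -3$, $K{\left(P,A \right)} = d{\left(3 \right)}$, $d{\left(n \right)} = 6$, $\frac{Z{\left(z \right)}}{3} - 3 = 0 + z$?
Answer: $-2268$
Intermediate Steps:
$Z{\left(z \right)} = 9 + 3 z$ ($Z{\left(z \right)} = 9 + 3 \left(0 + z\right) = 9 + 3 z$)
$K{\left(P,A \right)} = 6$
$w{\left(x \right)} = 3 + x$ ($w{\left(x \right)} = x + 3 = 3 + x$)
$H{\left(M,U \right)} = 6 U$
$Z{\left(-9 \right)} H{\left(w{\left(2 \right)},21 \right)} = \left(9 + 3 \left(-9\right)\right) 6 \cdot 21 = \left(9 - 27\right) 126 = \left(-18\right) 126 = -2268$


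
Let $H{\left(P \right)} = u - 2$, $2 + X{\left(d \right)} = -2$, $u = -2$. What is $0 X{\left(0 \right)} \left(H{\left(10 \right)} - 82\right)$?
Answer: $0$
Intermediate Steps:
$X{\left(d \right)} = -4$ ($X{\left(d \right)} = -2 - 2 = -4$)
$H{\left(P \right)} = -4$ ($H{\left(P \right)} = -2 - 2 = -4$)
$0 X{\left(0 \right)} \left(H{\left(10 \right)} - 82\right) = 0 \left(-4\right) \left(-4 - 82\right) = 0 \left(-86\right) = 0$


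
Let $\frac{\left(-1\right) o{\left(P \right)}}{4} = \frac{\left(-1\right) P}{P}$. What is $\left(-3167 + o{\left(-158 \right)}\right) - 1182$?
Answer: $-4345$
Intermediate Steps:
$o{\left(P \right)} = 4$ ($o{\left(P \right)} = - 4 \frac{\left(-1\right) P}{P} = \left(-4\right) \left(-1\right) = 4$)
$\left(-3167 + o{\left(-158 \right)}\right) - 1182 = \left(-3167 + 4\right) - 1182 = -3163 - 1182 = -4345$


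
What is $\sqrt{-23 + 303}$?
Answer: $2 \sqrt{70} \approx 16.733$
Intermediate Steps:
$\sqrt{-23 + 303} = \sqrt{280} = 2 \sqrt{70}$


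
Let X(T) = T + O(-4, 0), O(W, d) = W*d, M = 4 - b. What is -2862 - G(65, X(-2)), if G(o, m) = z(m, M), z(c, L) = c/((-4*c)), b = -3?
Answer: -11447/4 ≈ -2861.8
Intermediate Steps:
M = 7 (M = 4 - 1*(-3) = 4 + 3 = 7)
X(T) = T (X(T) = T - 4*0 = T + 0 = T)
z(c, L) = -¼ (z(c, L) = c*(-1/(4*c)) = -¼)
G(o, m) = -¼
-2862 - G(65, X(-2)) = -2862 - 1*(-¼) = -2862 + ¼ = -11447/4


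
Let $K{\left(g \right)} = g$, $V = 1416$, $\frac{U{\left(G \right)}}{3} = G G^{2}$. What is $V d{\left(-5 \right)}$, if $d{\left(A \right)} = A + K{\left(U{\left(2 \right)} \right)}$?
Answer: $26904$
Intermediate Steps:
$U{\left(G \right)} = 3 G^{3}$ ($U{\left(G \right)} = 3 G G^{2} = 3 G^{3}$)
$d{\left(A \right)} = 24 + A$ ($d{\left(A \right)} = A + 3 \cdot 2^{3} = A + 3 \cdot 8 = A + 24 = 24 + A$)
$V d{\left(-5 \right)} = 1416 \left(24 - 5\right) = 1416 \cdot 19 = 26904$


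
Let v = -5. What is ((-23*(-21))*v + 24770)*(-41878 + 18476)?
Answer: -523151710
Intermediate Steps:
((-23*(-21))*v + 24770)*(-41878 + 18476) = (-23*(-21)*(-5) + 24770)*(-41878 + 18476) = (483*(-5) + 24770)*(-23402) = (-2415 + 24770)*(-23402) = 22355*(-23402) = -523151710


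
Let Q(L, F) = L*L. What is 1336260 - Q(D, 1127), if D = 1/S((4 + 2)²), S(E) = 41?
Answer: 2246253059/1681 ≈ 1.3363e+6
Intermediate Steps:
D = 1/41 ≈ 0.024390
Q(L, F) = L²
1336260 - Q(D, 1127) = 1336260 - (1/41)² = 1336260 - 1*1/1681 = 1336260 - 1/1681 = 2246253059/1681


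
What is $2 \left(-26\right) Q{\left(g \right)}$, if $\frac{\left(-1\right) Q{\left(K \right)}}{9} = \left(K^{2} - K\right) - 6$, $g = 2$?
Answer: $-1872$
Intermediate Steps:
$Q{\left(K \right)} = 54 - 9 K^{2} + 9 K$ ($Q{\left(K \right)} = - 9 \left(\left(K^{2} - K\right) - 6\right) = - 9 \left(-6 + K^{2} - K\right) = 54 - 9 K^{2} + 9 K$)
$2 \left(-26\right) Q{\left(g \right)} = 2 \left(-26\right) \left(54 - 9 \cdot 2^{2} + 9 \cdot 2\right) = - 52 \left(54 - 36 + 18\right) = \left(-52\right) 36 = -1872$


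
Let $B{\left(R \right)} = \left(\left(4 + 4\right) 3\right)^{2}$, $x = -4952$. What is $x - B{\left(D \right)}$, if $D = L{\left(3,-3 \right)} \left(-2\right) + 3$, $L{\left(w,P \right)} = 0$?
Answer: $-5528$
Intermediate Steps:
$D = 3$ ($D = 0 \left(-2\right) + 3 = 0 + 3 = 3$)
$B{\left(R \right)} = 576$ ($B{\left(R \right)} = \left(8 \cdot 3\right)^{2} = 24^{2} = 576$)
$x - B{\left(D \right)} = -4952 - 576 = -5528$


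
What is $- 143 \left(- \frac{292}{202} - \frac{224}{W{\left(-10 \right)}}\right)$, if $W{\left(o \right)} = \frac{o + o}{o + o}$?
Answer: $\frac{3256110}{101} \approx 32239.0$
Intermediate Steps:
$W{\left(o \right)} = 1$ ($W{\left(o \right)} = \frac{2 o}{2 o} = 2 o \frac{1}{2 o} = 1$)
$- 143 \left(- \frac{292}{202} - \frac{224}{W{\left(-10 \right)}}\right) = - 143 \left(- \frac{292}{202} - \frac{224}{1}\right) = - 143 \left(\left(-292\right) \frac{1}{202} - 224\right) = - 143 \left(- \frac{146}{101} - 224\right) = \left(-143\right) \left(- \frac{22770}{101}\right) = \frac{3256110}{101}$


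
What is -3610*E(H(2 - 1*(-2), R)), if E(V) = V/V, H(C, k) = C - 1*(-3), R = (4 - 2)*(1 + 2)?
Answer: -3610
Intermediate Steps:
R = 6 (R = 2*3 = 6)
H(C, k) = 3 + C (H(C, k) = C + 3 = 3 + C)
E(V) = 1
-3610*E(H(2 - 1*(-2), R)) = -3610*1 = -3610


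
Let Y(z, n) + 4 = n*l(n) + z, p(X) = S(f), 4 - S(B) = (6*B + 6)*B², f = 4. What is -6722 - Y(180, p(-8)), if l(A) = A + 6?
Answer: -230618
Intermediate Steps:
l(A) = 6 + A
S(B) = 4 - B²*(6 + 6*B) (S(B) = 4 - (6*B + 6)*B² = 4 - (6 + 6*B)*B² = 4 - B²*(6 + 6*B))
p(X) = -476 (p(X) = 4 - 6*4² - 6*4³ = 4 - 6*16 - 6*64 = 4 - 96 - 384 = -476)
Y(z, n) = -4 + z + n*(6 + n) (Y(z, n) = -4 + (n*(6 + n) + z) = -4 + (z + n*(6 + n)) = -4 + z + n*(6 + n))
-6722 - Y(180, p(-8)) = -6722 - (-4 + 180 - 476*(6 - 476)) = -6722 - (-4 + 180 - 476*(-470)) = -6722 - (-4 + 180 + 223720) = -6722 - 1*223896 = -6722 - 223896 = -230618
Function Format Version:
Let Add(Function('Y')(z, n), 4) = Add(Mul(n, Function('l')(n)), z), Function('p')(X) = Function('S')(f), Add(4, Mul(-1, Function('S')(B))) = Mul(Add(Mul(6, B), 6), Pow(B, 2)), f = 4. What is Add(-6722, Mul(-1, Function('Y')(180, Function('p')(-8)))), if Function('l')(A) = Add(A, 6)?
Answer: -230618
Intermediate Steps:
Function('l')(A) = Add(6, A)
Function('S')(B) = Add(4, Mul(-1, Pow(B, 2), Add(6, Mul(6, B)))) (Function('S')(B) = Add(4, Mul(-1, Mul(Add(Mul(6, B), 6), Pow(B, 2)))) = Add(4, Mul(-1, Mul(Add(6, Mul(6, B)), Pow(B, 2)))) = Add(4, Mul(-1, Mul(Pow(B, 2), Add(6, Mul(6, B))))) = Add(4, Mul(-1, Pow(B, 2), Add(6, Mul(6, B)))))
Function('p')(X) = -476 (Function('p')(X) = Add(4, Mul(-6, Pow(4, 2)), Mul(-6, Pow(4, 3))) = Add(4, Mul(-6, 16), Mul(-6, 64)) = Add(4, -96, -384) = -476)
Function('Y')(z, n) = Add(-4, z, Mul(n, Add(6, n))) (Function('Y')(z, n) = Add(-4, Add(Mul(n, Add(6, n)), z)) = Add(-4, Add(z, Mul(n, Add(6, n)))) = Add(-4, z, Mul(n, Add(6, n))))
Add(-6722, Mul(-1, Function('Y')(180, Function('p')(-8)))) = Add(-6722, Mul(-1, Add(-4, 180, Mul(-476, Add(6, -476))))) = Add(-6722, Mul(-1, Add(-4, 180, Mul(-476, -470)))) = Add(-6722, Mul(-1, Add(-4, 180, 223720))) = Add(-6722, Mul(-1, 223896)) = Add(-6722, -223896) = -230618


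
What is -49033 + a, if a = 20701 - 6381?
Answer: -34713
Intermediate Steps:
a = 14320
-49033 + a = -49033 + 14320 = -34713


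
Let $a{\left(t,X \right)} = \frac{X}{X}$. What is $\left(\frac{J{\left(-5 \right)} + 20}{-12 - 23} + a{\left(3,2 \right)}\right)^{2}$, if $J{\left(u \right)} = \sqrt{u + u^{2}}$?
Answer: $\frac{1}{5} - \frac{12 \sqrt{5}}{245} \approx 0.090478$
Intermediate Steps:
$a{\left(t,X \right)} = 1$
$\left(\frac{J{\left(-5 \right)} + 20}{-12 - 23} + a{\left(3,2 \right)}\right)^{2} = \left(\frac{\sqrt{- 5 \left(1 - 5\right)} + 20}{-12 - 23} + 1\right)^{2} = \left(\frac{\sqrt{\left(-5\right) \left(-4\right)} + 20}{-35} + 1\right)^{2} = \left(\left(\sqrt{20} + 20\right) \left(- \frac{1}{35}\right) + 1\right)^{2} = \left(\left(2 \sqrt{5} + 20\right) \left(- \frac{1}{35}\right) + 1\right)^{2} = \left(\left(20 + 2 \sqrt{5}\right) \left(- \frac{1}{35}\right) + 1\right)^{2} = \left(\left(- \frac{4}{7} - \frac{2 \sqrt{5}}{35}\right) + 1\right)^{2} = \left(\frac{3}{7} - \frac{2 \sqrt{5}}{35}\right)^{2}$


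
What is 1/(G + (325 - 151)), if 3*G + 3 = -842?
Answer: -3/323 ≈ -0.0092879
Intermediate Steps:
G = -845/3 (G = -1 + (⅓)*(-842) = -1 - 842/3 = -845/3 ≈ -281.67)
1/(G + (325 - 151)) = 1/(-845/3 + (325 - 151)) = 1/(-845/3 + 174) = 1/(-323/3) = -3/323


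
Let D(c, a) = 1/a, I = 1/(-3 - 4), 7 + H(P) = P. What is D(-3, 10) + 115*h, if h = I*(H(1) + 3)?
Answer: 3457/70 ≈ 49.386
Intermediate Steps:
H(P) = -7 + P
I = -⅐ (I = 1/(-7) = -⅐ ≈ -0.14286)
h = 3/7 (h = -((-7 + 1) + 3)/7 = -(-6 + 3)/7 = -⅐*(-3) = 3/7 ≈ 0.42857)
D(-3, 10) + 115*h = 1/10 + 115*(3/7) = ⅒ + 345/7 = 3457/70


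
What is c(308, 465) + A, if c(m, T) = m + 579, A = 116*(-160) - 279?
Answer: -17952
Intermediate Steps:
A = -18839 (A = -18560 - 279 = -18839)
c(m, T) = 579 + m
c(308, 465) + A = (579 + 308) - 18839 = 887 - 18839 = -17952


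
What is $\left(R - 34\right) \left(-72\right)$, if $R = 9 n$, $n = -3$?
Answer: $4392$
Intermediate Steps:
$R = -27$ ($R = 9 \left(-3\right) = -27$)
$\left(R - 34\right) \left(-72\right) = \left(-27 - 34\right) \left(-72\right) = \left(-61\right) \left(-72\right) = 4392$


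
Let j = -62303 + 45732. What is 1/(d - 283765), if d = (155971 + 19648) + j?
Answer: -1/124717 ≈ -8.0181e-6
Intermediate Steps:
j = -16571
d = 159048 (d = (155971 + 19648) - 16571 = 175619 - 16571 = 159048)
1/(d - 283765) = 1/(159048 - 283765) = 1/(-124717) = -1/124717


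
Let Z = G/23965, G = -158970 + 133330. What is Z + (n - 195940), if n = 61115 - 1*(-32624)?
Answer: -489854521/4793 ≈ -1.0220e+5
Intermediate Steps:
n = 93739 (n = 61115 + 32624 = 93739)
G = -25640
Z = -5128/4793 (Z = -25640/23965 = -25640*1/23965 = -5128/4793 ≈ -1.0699)
Z + (n - 195940) = -5128/4793 + (93739 - 195940) = -5128/4793 - 102201 = -489854521/4793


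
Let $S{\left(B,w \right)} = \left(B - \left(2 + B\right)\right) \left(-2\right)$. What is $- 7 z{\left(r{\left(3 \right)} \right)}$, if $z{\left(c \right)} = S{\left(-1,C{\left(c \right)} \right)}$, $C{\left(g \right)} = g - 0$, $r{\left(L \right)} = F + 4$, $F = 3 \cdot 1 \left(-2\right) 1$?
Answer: $-28$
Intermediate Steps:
$F = -6$ ($F = 3 \left(-2\right) 1 = \left(-6\right) 1 = -6$)
$r{\left(L \right)} = -2$ ($r{\left(L \right)} = -6 + 4 = -2$)
$C{\left(g \right)} = g$ ($C{\left(g \right)} = g + 0 = g$)
$S{\left(B,w \right)} = 4$ ($S{\left(B,w \right)} = \left(-2\right) \left(-2\right) = 4$)
$z{\left(c \right)} = 4$
$- 7 z{\left(r{\left(3 \right)} \right)} = \left(-7\right) 4 = -28$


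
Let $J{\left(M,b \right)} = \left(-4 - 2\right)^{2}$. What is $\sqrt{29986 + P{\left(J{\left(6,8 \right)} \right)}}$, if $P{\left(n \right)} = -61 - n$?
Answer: $27 \sqrt{41} \approx 172.88$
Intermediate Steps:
$J{\left(M,b \right)} = 36$ ($J{\left(M,b \right)} = \left(-6\right)^{2} = 36$)
$\sqrt{29986 + P{\left(J{\left(6,8 \right)} \right)}} = \sqrt{29986 - 97} = \sqrt{29889} = 27 \sqrt{41}$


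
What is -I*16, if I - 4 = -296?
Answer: 4672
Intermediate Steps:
I = -292 (I = 4 - 296 = -292)
-I*16 = -(-292)*16 = -1*(-4672) = 4672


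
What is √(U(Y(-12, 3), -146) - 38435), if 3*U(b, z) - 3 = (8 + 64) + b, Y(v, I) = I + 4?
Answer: I*√345669/3 ≈ 195.98*I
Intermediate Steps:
Y(v, I) = 4 + I
U(b, z) = 25 + b/3 (U(b, z) = 1 + ((8 + 64) + b)/3 = 1 + (72 + b)/3 = 1 + (24 + b/3) = 25 + b/3)
√(U(Y(-12, 3), -146) - 38435) = √((25 + (4 + 3)/3) - 38435) = √((25 + (⅓)*7) - 38435) = √((25 + 7/3) - 38435) = √(82/3 - 38435) = √(-115223/3) = I*√345669/3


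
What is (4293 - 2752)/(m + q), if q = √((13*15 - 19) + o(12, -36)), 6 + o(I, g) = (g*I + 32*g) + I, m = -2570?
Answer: -1980185/3303151 - 1541*I*√1402/6606302 ≈ -0.59948 - 0.0087341*I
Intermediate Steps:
o(I, g) = -6 + I + 32*g + I*g (o(I, g) = -6 + ((g*I + 32*g) + I) = -6 + ((I*g + 32*g) + I) = -6 + ((32*g + I*g) + I) = -6 + (I + 32*g + I*g) = -6 + I + 32*g + I*g)
q = I*√1402 (q = √((13*15 - 19) + (-6 + 12 + 32*(-36) + 12*(-36))) = √((195 - 19) + (-6 + 12 - 1152 - 432)) = √(176 - 1578) = √(-1402) = I*√1402 ≈ 37.443*I)
(4293 - 2752)/(m + q) = (4293 - 2752)/(-2570 + I*√1402) = 1541/(-2570 + I*√1402)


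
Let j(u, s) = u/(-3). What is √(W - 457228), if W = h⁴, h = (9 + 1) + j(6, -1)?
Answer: 6*I*√12587 ≈ 673.15*I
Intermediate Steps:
j(u, s) = -u/3 (j(u, s) = u*(-⅓) = -u/3)
h = 8 (h = (9 + 1) - ⅓*6 = 10 - 2 = 8)
W = 4096 (W = 8⁴ = 4096)
√(W - 457228) = √(4096 - 457228) = √(-453132) = 6*I*√12587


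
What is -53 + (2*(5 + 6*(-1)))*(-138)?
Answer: 223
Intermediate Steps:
-53 + (2*(5 + 6*(-1)))*(-138) = -53 + (2*(5 - 6))*(-138) = -53 + (2*(-1))*(-138) = -53 - 2*(-138) = -53 + 276 = 223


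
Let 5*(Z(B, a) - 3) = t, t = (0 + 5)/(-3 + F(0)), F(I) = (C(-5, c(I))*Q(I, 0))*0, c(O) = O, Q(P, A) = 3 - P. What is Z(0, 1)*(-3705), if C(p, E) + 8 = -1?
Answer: -9880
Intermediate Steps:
C(p, E) = -9 (C(p, E) = -8 - 1 = -9)
F(I) = 0 (F(I) = -9*(3 - I)*0 = (-27 + 9*I)*0 = 0)
t = -5/3 (t = (0 + 5)/(-3 + 0) = 5/(-3) = 5*(-1/3) = -5/3 ≈ -1.6667)
Z(B, a) = 8/3 (Z(B, a) = 3 + (1/5)*(-5/3) = 3 - 1/3 = 8/3)
Z(0, 1)*(-3705) = (8/3)*(-3705) = -9880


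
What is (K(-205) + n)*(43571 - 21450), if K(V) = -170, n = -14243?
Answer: -318829973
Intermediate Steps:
(K(-205) + n)*(43571 - 21450) = (-170 - 14243)*(43571 - 21450) = -14413*22121 = -318829973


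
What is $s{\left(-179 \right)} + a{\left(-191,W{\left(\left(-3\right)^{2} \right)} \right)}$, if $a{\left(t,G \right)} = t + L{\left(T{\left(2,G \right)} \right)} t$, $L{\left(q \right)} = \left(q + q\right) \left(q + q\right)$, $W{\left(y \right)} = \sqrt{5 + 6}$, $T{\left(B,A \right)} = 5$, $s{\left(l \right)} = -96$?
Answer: $-19387$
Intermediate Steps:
$W{\left(y \right)} = \sqrt{11}$
$L{\left(q \right)} = 4 q^{2}$ ($L{\left(q \right)} = 2 q 2 q = 4 q^{2}$)
$a{\left(t,G \right)} = 101 t$ ($a{\left(t,G \right)} = t + 4 \cdot 5^{2} t = t + 4 \cdot 25 t = t + 100 t = 101 t$)
$s{\left(-179 \right)} + a{\left(-191,W{\left(\left(-3\right)^{2} \right)} \right)} = -96 + 101 \left(-191\right) = -96 - 19291 = -19387$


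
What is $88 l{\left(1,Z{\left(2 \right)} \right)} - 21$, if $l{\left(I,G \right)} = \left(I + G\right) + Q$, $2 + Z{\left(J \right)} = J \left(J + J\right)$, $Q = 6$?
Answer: $1123$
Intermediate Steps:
$Z{\left(J \right)} = -2 + 2 J^{2}$ ($Z{\left(J \right)} = -2 + J \left(J + J\right) = -2 + J 2 J = -2 + 2 J^{2}$)
$l{\left(I,G \right)} = 6 + G + I$ ($l{\left(I,G \right)} = \left(I + G\right) + 6 = \left(G + I\right) + 6 = 6 + G + I$)
$88 l{\left(1,Z{\left(2 \right)} \right)} - 21 = 88 \left(6 - \left(2 - 2 \cdot 2^{2}\right) + 1\right) - 21 = 88 \left(6 + \left(-2 + 2 \cdot 4\right) + 1\right) - 21 = 88 \left(6 + \left(-2 + 8\right) + 1\right) - 21 = 88 \left(6 + 6 + 1\right) - 21 = 88 \cdot 13 - 21 = 1144 - 21 = 1123$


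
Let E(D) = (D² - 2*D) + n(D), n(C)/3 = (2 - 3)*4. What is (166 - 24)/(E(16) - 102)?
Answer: 71/55 ≈ 1.2909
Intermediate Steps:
n(C) = -12 (n(C) = 3*((2 - 3)*4) = 3*(-1*4) = 3*(-4) = -12)
E(D) = -12 + D² - 2*D (E(D) = (D² - 2*D) - 12 = -12 + D² - 2*D)
(166 - 24)/(E(16) - 102) = (166 - 24)/((-12 + 16² - 2*16) - 102) = 142/((-12 + 256 - 32) - 102) = 142/(212 - 102) = 142/110 = 142*(1/110) = 71/55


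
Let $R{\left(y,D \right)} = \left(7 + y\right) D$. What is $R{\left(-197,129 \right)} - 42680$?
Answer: $-67190$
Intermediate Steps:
$R{\left(y,D \right)} = D \left(7 + y\right)$
$R{\left(-197,129 \right)} - 42680 = 129 \left(7 - 197\right) - 42680 = 129 \left(-190\right) - 42680 = -24510 - 42680 = -67190$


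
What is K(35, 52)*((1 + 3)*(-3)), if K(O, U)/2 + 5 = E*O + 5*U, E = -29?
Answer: 18240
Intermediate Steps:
K(O, U) = -10 - 58*O + 10*U (K(O, U) = -10 + 2*(-29*O + 5*U) = -10 + (-58*O + 10*U) = -10 - 58*O + 10*U)
K(35, 52)*((1 + 3)*(-3)) = (-10 - 58*35 + 10*52)*((1 + 3)*(-3)) = (-10 - 2030 + 520)*(4*(-3)) = -1520*(-12) = 18240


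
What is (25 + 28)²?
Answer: 2809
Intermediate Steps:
(25 + 28)² = 53² = 2809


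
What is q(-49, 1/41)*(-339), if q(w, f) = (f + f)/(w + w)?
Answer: 339/2009 ≈ 0.16874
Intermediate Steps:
q(w, f) = f/w (q(w, f) = (2*f)/((2*w)) = (2*f)*(1/(2*w)) = f/w)
q(-49, 1/41)*(-339) = (1/(41*(-49)))*(-339) = ((1/41)*(-1/49))*(-339) = -1/2009*(-339) = 339/2009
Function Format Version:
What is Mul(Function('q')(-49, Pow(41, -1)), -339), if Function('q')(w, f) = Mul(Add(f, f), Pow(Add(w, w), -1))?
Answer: Rational(339, 2009) ≈ 0.16874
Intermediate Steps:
Function('q')(w, f) = Mul(f, Pow(w, -1)) (Function('q')(w, f) = Mul(Mul(2, f), Pow(Mul(2, w), -1)) = Mul(Mul(2, f), Mul(Rational(1, 2), Pow(w, -1))) = Mul(f, Pow(w, -1)))
Mul(Function('q')(-49, Pow(41, -1)), -339) = Mul(Mul(Pow(41, -1), Pow(-49, -1)), -339) = Mul(Mul(Rational(1, 41), Rational(-1, 49)), -339) = Mul(Rational(-1, 2009), -339) = Rational(339, 2009)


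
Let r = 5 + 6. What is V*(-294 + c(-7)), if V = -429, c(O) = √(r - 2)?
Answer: 124839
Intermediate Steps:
r = 11
c(O) = 3 (c(O) = √(11 - 2) = √9 = 3)
V*(-294 + c(-7)) = -429*(-294 + 3) = -429*(-291) = 124839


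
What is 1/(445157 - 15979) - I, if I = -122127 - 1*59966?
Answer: 78150309555/429178 ≈ 1.8209e+5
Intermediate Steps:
I = -182093 (I = -122127 - 59966 = -182093)
1/(445157 - 15979) - I = 1/(445157 - 15979) - 1*(-182093) = 1/429178 + 182093 = 78150309555/429178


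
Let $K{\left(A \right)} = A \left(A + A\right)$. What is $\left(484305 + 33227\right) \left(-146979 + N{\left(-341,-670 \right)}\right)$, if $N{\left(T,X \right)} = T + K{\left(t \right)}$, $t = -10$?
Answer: $-76139307840$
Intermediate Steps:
$K{\left(A \right)} = 2 A^{2}$ ($K{\left(A \right)} = A 2 A = 2 A^{2}$)
$N{\left(T,X \right)} = 200 + T$ ($N{\left(T,X \right)} = T + 2 \left(-10\right)^{2} = T + 2 \cdot 100 = T + 200 = 200 + T$)
$\left(484305 + 33227\right) \left(-146979 + N{\left(-341,-670 \right)}\right) = \left(484305 + 33227\right) \left(-146979 + \left(200 - 341\right)\right) = 517532 \left(-146979 - 141\right) = 517532 \left(-147120\right) = -76139307840$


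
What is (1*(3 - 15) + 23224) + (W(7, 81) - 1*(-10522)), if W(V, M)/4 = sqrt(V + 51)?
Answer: 33734 + 4*sqrt(58) ≈ 33764.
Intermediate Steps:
W(V, M) = 4*sqrt(51 + V) (W(V, M) = 4*sqrt(V + 51) = 4*sqrt(51 + V))
(1*(3 - 15) + 23224) + (W(7, 81) - 1*(-10522)) = (1*(3 - 15) + 23224) + (4*sqrt(51 + 7) - 1*(-10522)) = (1*(-12) + 23224) + (4*sqrt(58) + 10522) = (-12 + 23224) + (10522 + 4*sqrt(58)) = 23212 + (10522 + 4*sqrt(58)) = 33734 + 4*sqrt(58)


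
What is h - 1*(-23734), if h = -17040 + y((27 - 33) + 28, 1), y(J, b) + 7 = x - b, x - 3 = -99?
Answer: 6590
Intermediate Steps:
x = -96 (x = 3 - 99 = -96)
y(J, b) = -103 - b (y(J, b) = -7 + (-96 - b) = -103 - b)
h = -17144 (h = -17040 + (-103 - 1*1) = -17040 + (-103 - 1) = -17040 - 104 = -17144)
h - 1*(-23734) = -17144 - 1*(-23734) = -17144 + 23734 = 6590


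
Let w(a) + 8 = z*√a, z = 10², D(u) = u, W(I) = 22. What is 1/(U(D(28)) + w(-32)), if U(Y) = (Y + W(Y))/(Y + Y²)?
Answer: -1308538/52757907729 - 65934400*I*√2/52757907729 ≈ -2.4803e-5 - 0.0017674*I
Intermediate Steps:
z = 100
U(Y) = (22 + Y)/(Y + Y²) (U(Y) = (Y + 22)/(Y + Y²) = (22 + Y)/(Y + Y²))
w(a) = -8 + 100*√a
1/(U(D(28)) + w(-32)) = 1/((22 + 28)/(28*(1 + 28)) + (-8 + 100*√(-32))) = 1/((1/28)*50/29 + (-8 + 100*(4*I*√2))) = 1/((1/28)*(1/29)*50 + (-8 + 400*I*√2)) = 1/(25/406 + (-8 + 400*I*√2)) = 1/(-3223/406 + 400*I*√2)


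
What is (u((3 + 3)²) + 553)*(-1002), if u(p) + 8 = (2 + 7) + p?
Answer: -591180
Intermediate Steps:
u(p) = 1 + p (u(p) = -8 + ((2 + 7) + p) = -8 + (9 + p) = 1 + p)
(u((3 + 3)²) + 553)*(-1002) = ((1 + (3 + 3)²) + 553)*(-1002) = ((1 + 6²) + 553)*(-1002) = ((1 + 36) + 553)*(-1002) = (37 + 553)*(-1002) = 590*(-1002) = -591180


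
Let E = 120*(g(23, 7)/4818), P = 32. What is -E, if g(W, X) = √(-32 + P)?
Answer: 0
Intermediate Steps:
g(W, X) = 0 (g(W, X) = √(-32 + 32) = √0 = 0)
E = 0 (E = 120*(0/4818) = 120*(0*(1/4818)) = 120*0 = 0)
-E = -1*0 = 0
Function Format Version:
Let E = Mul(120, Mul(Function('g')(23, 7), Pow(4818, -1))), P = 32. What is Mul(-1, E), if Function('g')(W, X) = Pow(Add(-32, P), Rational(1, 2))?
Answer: 0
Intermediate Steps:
Function('g')(W, X) = 0 (Function('g')(W, X) = Pow(Add(-32, 32), Rational(1, 2)) = Pow(0, Rational(1, 2)) = 0)
E = 0 (E = Mul(120, Mul(0, Pow(4818, -1))) = Mul(120, Mul(0, Rational(1, 4818))) = Mul(120, 0) = 0)
Mul(-1, E) = Mul(-1, 0) = 0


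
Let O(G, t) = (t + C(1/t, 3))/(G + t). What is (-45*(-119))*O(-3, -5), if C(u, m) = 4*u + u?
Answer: 16065/4 ≈ 4016.3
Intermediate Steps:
C(u, m) = 5*u
O(G, t) = (t + 5/t)/(G + t)
(-45*(-119))*O(-3, -5) = (-45*(-119))*((5 + (-5)**2)/((-5)*(-3 - 5))) = 5355*(-1/5*(5 + 25)/(-8)) = 5355*(-1/5*(-1/8)*30) = 5355*(3/4) = 16065/4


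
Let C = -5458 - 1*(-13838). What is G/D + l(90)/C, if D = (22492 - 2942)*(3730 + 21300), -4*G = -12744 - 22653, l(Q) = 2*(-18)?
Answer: -152538759/35657738000 ≈ -0.0042779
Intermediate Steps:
l(Q) = -36
C = 8380 (C = -5458 + 13838 = 8380)
G = 35397/4 (G = -(-12744 - 22653)/4 = -¼*(-35397) = 35397/4 ≈ 8849.3)
D = 489336500 (D = 19550*25030 = 489336500)
G/D + l(90)/C = (35397/4)/489336500 - 36/8380 = (35397/4)*(1/489336500) - 36*1/8380 = 1539/85102000 - 9/2095 = -152538759/35657738000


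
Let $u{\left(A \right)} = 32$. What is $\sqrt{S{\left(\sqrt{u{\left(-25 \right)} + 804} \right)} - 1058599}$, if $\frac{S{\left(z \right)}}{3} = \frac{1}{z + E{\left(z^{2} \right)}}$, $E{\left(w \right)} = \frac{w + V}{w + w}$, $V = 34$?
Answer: $\frac{\sqrt{-460488057 - 1769977528 \sqrt{209}}}{\sqrt{435 + 1672 \sqrt{209}}} \approx 1028.9 i$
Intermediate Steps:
$E{\left(w \right)} = \frac{34 + w}{2 w}$ ($E{\left(w \right)} = \frac{w + 34}{w + w} = \frac{34 + w}{2 w}$)
$S{\left(z \right)} = \frac{3}{z + \frac{34 + z^{2}}{2 z^{2}}}$
$\sqrt{S{\left(\sqrt{u{\left(-25 \right)} + 804} \right)} - 1058599} = \sqrt{\frac{6 \left(\sqrt{32 + 804}\right)^{2}}{34 + \left(\sqrt{32 + 804}\right)^{2} + 2 \left(\sqrt{32 + 804}\right)^{3}} - 1058599} = \sqrt{\frac{6 \left(\sqrt{836}\right)^{2}}{34 + \left(\sqrt{836}\right)^{2} + 2 \left(\sqrt{836}\right)^{3}} - 1058599} = \sqrt{\frac{6 \left(2 \sqrt{209}\right)^{2}}{34 + \left(2 \sqrt{209}\right)^{2} + 2 \left(2 \sqrt{209}\right)^{3}} - 1058599} = \sqrt{6 \cdot 836 \frac{1}{34 + 836 + 2 \cdot 1672 \sqrt{209}} - 1058599} = \sqrt{6 \cdot 836 \frac{1}{34 + 836 + 3344 \sqrt{209}} - 1058599} = \sqrt{6 \cdot 836 \frac{1}{870 + 3344 \sqrt{209}} - 1058599} = \sqrt{\frac{5016}{870 + 3344 \sqrt{209}} - 1058599} = \sqrt{-1058599 + \frac{5016}{870 + 3344 \sqrt{209}}}$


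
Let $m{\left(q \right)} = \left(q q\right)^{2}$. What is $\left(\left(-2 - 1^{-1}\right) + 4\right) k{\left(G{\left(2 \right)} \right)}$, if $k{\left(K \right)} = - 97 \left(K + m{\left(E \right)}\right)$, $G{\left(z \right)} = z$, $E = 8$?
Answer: $-397506$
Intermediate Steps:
$m{\left(q \right)} = q^{4}$ ($m{\left(q \right)} = \left(q^{2}\right)^{2} = q^{4}$)
$k{\left(K \right)} = -397312 - 97 K$ ($k{\left(K \right)} = - 97 \left(K + 8^{4}\right) = - 97 \left(K + 4096\right) = - 97 \left(4096 + K\right) = -397312 - 97 K$)
$\left(\left(-2 - 1^{-1}\right) + 4\right) k{\left(G{\left(2 \right)} \right)} = \left(\left(-2 - 1^{-1}\right) + 4\right) \left(-397312 - 194\right) = \left(\left(-2 - 1\right) + 4\right) \left(-397312 - 194\right) = \left(\left(-2 - 1\right) + 4\right) \left(-397506\right) = \left(-3 + 4\right) \left(-397506\right) = 1 \left(-397506\right) = -397506$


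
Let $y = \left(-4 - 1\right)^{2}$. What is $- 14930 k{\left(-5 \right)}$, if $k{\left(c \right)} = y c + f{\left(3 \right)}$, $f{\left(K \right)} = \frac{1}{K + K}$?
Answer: $\frac{5591285}{3} \approx 1.8638 \cdot 10^{6}$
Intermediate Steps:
$f{\left(K \right)} = \frac{1}{2 K}$
$y = 25$ ($y = \left(-5\right)^{2} = 25$)
$k{\left(c \right)} = \frac{1}{6} + 25 c$ ($k{\left(c \right)} = 25 c + \frac{1}{2 \cdot 3} = 25 c + \frac{1}{2} \cdot \frac{1}{3} = 25 c + \frac{1}{6} = \frac{1}{6} + 25 c$)
$- 14930 k{\left(-5 \right)} = - 14930 \left(\frac{1}{6} + 25 \left(-5\right)\right) = - 14930 \left(\frac{1}{6} - 125\right) = \left(-14930\right) \left(- \frac{749}{6}\right) = \frac{5591285}{3}$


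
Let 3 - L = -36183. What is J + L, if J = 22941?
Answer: 59127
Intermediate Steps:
L = 36186 (L = 3 - 1*(-36183) = 3 + 36183 = 36186)
J + L = 22941 + 36186 = 59127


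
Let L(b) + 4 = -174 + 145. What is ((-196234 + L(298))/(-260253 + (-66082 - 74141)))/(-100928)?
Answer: -196267/40419241728 ≈ -4.8558e-6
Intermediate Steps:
L(b) = -33 (L(b) = -4 + (-174 + 145) = -4 - 29 = -33)
((-196234 + L(298))/(-260253 + (-66082 - 74141)))/(-100928) = ((-196234 - 33)/(-260253 + (-66082 - 74141)))/(-100928) = -196267/(-260253 - 140223)*(-1/100928) = -196267/(-400476)*(-1/100928) = -196267*(-1/400476)*(-1/100928) = (196267/400476)*(-1/100928) = -196267/40419241728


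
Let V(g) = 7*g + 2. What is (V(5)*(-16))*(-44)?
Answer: 26048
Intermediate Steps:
V(g) = 2 + 7*g
(V(5)*(-16))*(-44) = ((2 + 7*5)*(-16))*(-44) = ((2 + 35)*(-16))*(-44) = (37*(-16))*(-44) = -592*(-44) = 26048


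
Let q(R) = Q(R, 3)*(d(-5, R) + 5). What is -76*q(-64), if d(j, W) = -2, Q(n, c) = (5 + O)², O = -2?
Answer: -2052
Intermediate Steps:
Q(n, c) = 9 (Q(n, c) = (5 - 2)² = 3² = 9)
q(R) = 27 (q(R) = 9*(-2 + 5) = 9*3 = 27)
-76*q(-64) = -76*27 = -2052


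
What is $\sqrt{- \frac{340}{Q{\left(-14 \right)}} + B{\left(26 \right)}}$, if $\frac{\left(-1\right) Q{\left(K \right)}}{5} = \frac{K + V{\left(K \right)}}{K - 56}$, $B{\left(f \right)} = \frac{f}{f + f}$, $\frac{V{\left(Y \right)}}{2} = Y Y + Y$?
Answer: $\frac{i \sqrt{1310}}{10} \approx 3.6194 i$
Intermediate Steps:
$V{\left(Y \right)} = 2 Y + 2 Y^{2}$ ($V{\left(Y \right)} = 2 \left(Y Y + Y\right) = 2 \left(Y^{2} + Y\right) = 2 \left(Y + Y^{2}\right) = 2 Y + 2 Y^{2}$)
$B{\left(f \right)} = \frac{1}{2}$ ($B{\left(f \right)} = \frac{f}{2 f} = f \frac{1}{2 f} = \frac{1}{2}$)
$Q{\left(K \right)} = - \frac{5 \left(K + 2 K \left(1 + K\right)\right)}{-56 + K}$ ($Q{\left(K \right)} = - 5 \frac{K + 2 K \left(1 + K\right)}{K - 56} = - 5 \frac{K + 2 K \left(1 + K\right)}{-56 + K} = - \frac{5 \left(K + 2 K \left(1 + K\right)\right)}{-56 + K}$)
$\sqrt{- \frac{340}{Q{\left(-14 \right)}} + B{\left(26 \right)}} = \sqrt{- \frac{340}{5 \left(-14\right) \frac{1}{-56 - 14} \left(-3 - -28\right)} + \frac{1}{2}} = \sqrt{- \frac{340}{5 \left(-14\right) \frac{1}{-70} \left(-3 + 28\right)} + \frac{1}{2}} = \sqrt{- \frac{340}{5 \left(-14\right) \left(- \frac{1}{70}\right) 25} + \frac{1}{2}} = \sqrt{- \frac{340}{25} + \frac{1}{2}} = \sqrt{\left(-340\right) \frac{1}{25} + \frac{1}{2}} = \sqrt{- \frac{68}{5} + \frac{1}{2}} = \sqrt{- \frac{131}{10}} = \frac{i \sqrt{1310}}{10}$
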